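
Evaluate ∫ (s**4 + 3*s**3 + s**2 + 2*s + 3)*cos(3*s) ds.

s**4*sin(3*s)/3 + s**3*sin(3*s) + 4*s**3*cos(3*s)/9 - s**2*sin(3*s)/9 + s**2*cos(3*s) - 2*s*cos(3*s)/27 + 83*sin(3*s)/81 + C

Use integration by parts with u = s**4 + 3*s**3 + s**2 + 2*s + 3, dv = cos(3*s) ds, so v = sin(3*s)/3.
Apply parts 4 times (tabular method): alternate signs, differentiate u down to 0, integrate dv up.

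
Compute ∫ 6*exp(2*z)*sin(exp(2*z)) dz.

-3*cos(exp(2*z)) + C

Let u = exp(2*z), so du = (2*exp(2*z)) dz.
Rewriting, the integral becomes 3·∫ sin(u) du = 3·-cos(u).
Substituting back, u = exp(2*z).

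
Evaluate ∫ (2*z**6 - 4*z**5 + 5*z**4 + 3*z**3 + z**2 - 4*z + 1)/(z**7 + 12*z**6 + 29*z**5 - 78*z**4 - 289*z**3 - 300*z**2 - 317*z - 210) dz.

Factor the denominator: (z - 3)*(z + 1)*(z + 2)*(z + 5)*(z + 7)*(z**2 + 1).
Partial-fraction decomposition: (111*z + 173)/(6500*(z**2 + 1)) + 15679/(1500*(z + 7)) - 23273/(2496*(z + 5)) + 13/(15*(z + 2)) - 7/(96*(z + 1)) + 97/(1600*(z - 3)).
Integrate each term; A/(z−a) gives A·log|z−a|; the (Bz+D)/(z²+p²) term gives a log and an atan.

97*log(z - 3)/1600 - 7*log(z + 1)/96 + 13*log(z + 2)/15 - 23273*log(z + 5)/2496 + 15679*log(z + 7)/1500 + 111*log(z**2 + 1)/13000 + 173*atan(z)/6500 + C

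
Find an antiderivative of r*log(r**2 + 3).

r**2*log(r**2 + 3)/2 - r**2/2 + 3*log(r**2 + 3)/2 + C

Let u = r**2 + 3, so du = (2*r) dr.
The integral becomes (1/2)·∫ log(u) du; integrate by parts with u′=log(u), dv′=du.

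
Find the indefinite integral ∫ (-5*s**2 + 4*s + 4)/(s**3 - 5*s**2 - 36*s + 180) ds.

Factor the denominator: (s - 6)*(s - 5)*(s + 6).
Partial-fraction decomposition: -50/(33*(s + 6)) + 101/(11*(s - 5)) - 38/(3*(s - 6)).
Integrate each term: A/(s−a) contributes A·log|s−a|.

-38*log(s - 6)/3 + 101*log(s - 5)/11 - 50*log(s + 6)/33 + C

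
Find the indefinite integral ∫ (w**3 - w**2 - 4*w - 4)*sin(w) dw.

Use integration by parts with u = w**3 - w**2 - 4*w - 4, dv = sin(w) dw, so v = -cos(w).
Apply parts 3 times (tabular method): alternate signs, differentiate u down to 0, integrate dv up.

-w**3*cos(w) + 3*w**2*sin(w) + w**2*cos(w) - 2*w*sin(w) + 10*w*cos(w) - 10*sin(w) + 2*cos(w) + C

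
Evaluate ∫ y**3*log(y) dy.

y**4*log(y)/4 - y**4/16 + C

Use integration by parts with u = log(y), dv = y**3 dy.
Then du = 1/y dy and v = y**4/4.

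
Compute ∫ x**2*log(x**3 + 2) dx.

x**3*log(x**3 + 2)/3 - x**3/3 + 2*log(x**3 + 2)/3 + C

Let u = x**3 + 2, so du = (3*x**2) dx.
The integral becomes (1/3)·∫ log(u) du; integrate by parts with u′=log(u), dv′=du.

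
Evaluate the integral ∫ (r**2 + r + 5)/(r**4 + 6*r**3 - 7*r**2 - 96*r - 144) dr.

25*log(r - 4)/392 + 101*log(r + 3)/49 - 17*log(r + 4)/8 + 11/(7*r + 21) + C

Factor the denominator: (r - 4)*(r + 3)**2*(r + 4).
Partial-fraction decomposition: -17/(8*(r + 4)) + 101/(49*(r + 3)) - 11/(7*(r + 3)**2) + 25/(392*(r - 4)).
Integrate each term; A/(r−a) gives A·log|r−a|; A/(r−a)² gives −A/(r−a).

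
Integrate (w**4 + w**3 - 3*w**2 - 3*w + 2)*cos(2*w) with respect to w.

Use integration by parts with u = w**4 + w**3 - 3*w**2 - 3*w + 2, dv = cos(2*w) dw, so v = sin(2*w)/2.
Apply parts 4 times (tabular method): alternate signs, differentiate u down to 0, integrate dv up.

w**4*sin(2*w)/2 + w**3*sin(2*w)/2 + w**3*cos(2*w) - 3*w**2*sin(2*w) + 3*w**2*cos(2*w)/4 - 9*w*sin(2*w)/4 - 3*w*cos(2*w) + 5*sin(2*w)/2 - 9*cos(2*w)/8 + C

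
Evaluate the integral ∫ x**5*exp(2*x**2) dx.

(2*x**4 - 2*x**2 + 1)*exp(2*x**2)/8 + C

Let u = x², du = 2x dx; rewrite as (1/2)∫ u^2·exp(2u) du.
Now integrate by parts 2 times.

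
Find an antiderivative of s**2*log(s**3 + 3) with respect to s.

Let u = s**3 + 3, so du = (3*s**2) ds.
The integral becomes (1/3)·∫ log(u) du; integrate by parts with u′=log(u), dv′=du.

s**3*log(s**3 + 3)/3 - s**3/3 + log(s**3 + 3) + C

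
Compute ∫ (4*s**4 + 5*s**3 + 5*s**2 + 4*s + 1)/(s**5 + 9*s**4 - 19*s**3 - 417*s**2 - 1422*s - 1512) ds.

Factor the denominator: (s - 7)*(s + 3)**2*(s + 4)*(s + 6).
Partial-fraction decomposition: 4261/(234*(s + 6)) - 769/(22*(s + 4)) + 17941/(900*(s + 3)) - 223/(30*(s + 3)**2) + 11593/(14300*(s - 7)).
Integrate each term; A/(s−a) gives A·log|s−a|; A/(s−a)² gives −A/(s−a).

11593*log(s - 7)/14300 + 17941*log(s + 3)/900 - 769*log(s + 4)/22 + 4261*log(s + 6)/234 + 223/(30*s + 90) + C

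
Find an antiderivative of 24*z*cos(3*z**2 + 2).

4*sin(3*z**2 + 2) + C

Let u = 3*z**2 + 2, so du = (6*z) dz.
Rewriting, the integral becomes 4·∫ cos(u) du = 4·sin(u).
Substituting back, u = 3*z**2 + 2.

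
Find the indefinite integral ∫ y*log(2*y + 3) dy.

y**2*log(2*y + 3)/2 - y**2/4 + 3*y/4 - 9*log(2*y + 3)/8 + C

Use integration by parts with u = log(2*y + 3), dv = y dy.
Then du = 2/(2*y + 3) dy and v = y**2/2.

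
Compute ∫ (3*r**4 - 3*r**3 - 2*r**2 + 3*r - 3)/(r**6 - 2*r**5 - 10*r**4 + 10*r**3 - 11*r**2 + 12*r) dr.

Factor the denominator: r*(r - 4)*(r - 1)*(r + 3)*(r**2 + 1).
Partial-fraction decomposition: (11*r + 27)/(85*(r**2 + 1)) - 7/(20*(r + 3)) + 1/(12*(r - 1)) + 79/(204*(r - 4)) - 1/(4*r).
Integrate each term; A/(r−a) gives A·log|r−a|; the (Br+D)/(r²+p²) term gives a log and an atan.

-log(r)/4 + 79*log(r - 4)/204 + log(r - 1)/12 - 7*log(r + 3)/20 + 11*log(r**2 + 1)/170 + 27*atan(r)/85 + C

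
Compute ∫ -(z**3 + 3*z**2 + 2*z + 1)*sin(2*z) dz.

z**3*cos(2*z)/2 - 3*z**2*sin(2*z)/4 + 3*z**2*cos(2*z)/2 - 3*z*sin(2*z)/2 + z*cos(2*z)/4 - sin(2*z)/8 - cos(2*z)/4 + C

Use integration by parts with u = z**3 + 3*z**2 + 2*z + 1, dv = -sin(2*z) dz, so v = cos(2*z)/2.
Apply parts 3 times (tabular method): alternate signs, differentiate u down to 0, integrate dv up.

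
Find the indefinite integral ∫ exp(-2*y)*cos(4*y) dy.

Let I denote the integral. Integrate by parts with u = cos(4*y), dv = exp(-2*y) dy, so v = -exp(-2*y)/2: I = -exp(-2*y)*cos(4*y)/2 − 2·∫ exp(-2*y)*sin(4*y) dy.
Apply parts again with u = sin(4*y), dv = exp(-2*y) dy: ∫ exp(-2*y)*sin(4*y) dy = -exp(-2*y)*sin(4*y)/2 + 2·I. Substituting back brings back I: I = exp(-2*y)*sin(4*y) - exp(-2*y)*cos(4*y)/2 − 4·I.
Solving for I: (1 + 4)·I equals the remaining terms, so I = (1/5)·(exp(-2*y)*sin(4*y) - exp(-2*y)*cos(4*y)/2).

exp(-2*y)*sin(4*y)/5 - exp(-2*y)*cos(4*y)/10 + C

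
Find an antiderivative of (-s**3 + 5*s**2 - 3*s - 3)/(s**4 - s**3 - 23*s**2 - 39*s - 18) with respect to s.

-19*log(s - 6)/147 + 127*log(s + 1)/98 - 13*log(s + 3)/6 + 3/(7*s + 7) + C

Factor the denominator: (s - 6)*(s + 1)**2*(s + 3).
Partial-fraction decomposition: -13/(6*(s + 3)) + 127/(98*(s + 1)) - 3/(7*(s + 1)**2) - 19/(147*(s - 6)).
Integrate each term; A/(s−a) gives A·log|s−a|; A/(s−a)² gives −A/(s−a).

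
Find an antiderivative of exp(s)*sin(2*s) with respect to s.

Let I denote the integral. Integrate by parts with u = sin(2*s), dv = exp(s) ds, so v = exp(s): I = exp(s)*sin(2*s) − 2·∫ exp(s)*cos(2*s) ds.
Apply parts again with u = cos(2*s), dv = exp(s) ds: ∫ exp(s)*cos(2*s) ds = exp(s)*cos(2*s) + 2·I. Substituting back brings back I: I = exp(s)*sin(2*s) - 2*exp(s)*cos(2*s) − 4·I.
Solving for I: (1 + 4)·I equals the remaining terms, so I = (1/5)·(exp(s)*sin(2*s) - 2*exp(s)*cos(2*s)).

exp(s)*sin(2*s)/5 - 2*exp(s)*cos(2*s)/5 + C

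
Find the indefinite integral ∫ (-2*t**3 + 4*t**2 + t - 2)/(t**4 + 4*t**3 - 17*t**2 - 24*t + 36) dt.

Factor the denominator: (t - 3)*(t - 1)*(t + 2)*(t + 6).
Partial-fraction decomposition: -142/(63*(t + 6)) + 7/(15*(t + 2)) - 1/(42*(t - 1)) - 17/(90*(t - 3)).
Integrate each term: A/(t−a) contributes A·log|t−a|.

-17*log(t - 3)/90 - log(t - 1)/42 + 7*log(t + 2)/15 - 142*log(t + 6)/63 + C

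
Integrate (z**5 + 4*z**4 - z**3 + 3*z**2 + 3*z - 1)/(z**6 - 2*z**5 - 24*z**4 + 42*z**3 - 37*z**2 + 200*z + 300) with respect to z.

1863*log(z - 5)/1160 - 575*log(z - 3)/832 + log(z + 1)/160 + 441*log(z + 5)/9280 + 59*log(z**2 + 4)/3770 + 541*atan(z/2)/3770 + C

Factor the denominator: (z - 5)*(z - 3)*(z + 1)*(z + 5)*(z**2 + 4).
Partial-fraction decomposition: (59*z + 541)/(1885*(z**2 + 4)) + 441/(9280*(z + 5)) + 1/(160*(z + 1)) - 575/(832*(z - 3)) + 1863/(1160*(z - 5)).
Integrate each term; A/(z−a) gives A·log|z−a|; the (Bz+D)/(z²+p²) term gives a log and an atan.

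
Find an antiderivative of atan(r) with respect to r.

r*atan(r) - log(r**2 + 1)/2 + C

Use integration by parts with u = arctan(r), dv = dr.
Then du = 1/(r**2 + 1) dr.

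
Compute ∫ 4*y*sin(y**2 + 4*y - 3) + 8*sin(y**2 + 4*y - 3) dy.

-2*cos(y**2 + 4*y - 3) + C

Let u = y**2 + 4*y - 3, so du = (2*y + 4) dy.
Rewriting, the integral becomes 2·∫ sin(u) du = 2·-cos(u).
Substituting back, u = y**2 + 4*y - 3.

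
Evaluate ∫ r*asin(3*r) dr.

r**2*asin(3*r)/2 + r*sqrt(-9*r**2 + 1)/12 - asin(3*r)/36 + C

Use integration by parts with u = arcsin(3*r), dv = r dr.
Then du = 3/sqrt(-9*r**2 + 1) dr.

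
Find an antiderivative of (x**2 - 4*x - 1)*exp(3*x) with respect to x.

Use integration by parts with u = x**2 - 4*x - 1, dv = exp(3*x) dx, so v = exp(3*x)/3.
Apply parts 2 times (tabular method): alternate signs, differentiate u down to 0, integrate dv up.

(9*x**2 - 42*x + 5)*exp(3*x)/27 + C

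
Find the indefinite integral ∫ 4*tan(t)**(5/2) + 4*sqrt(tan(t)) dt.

Let u = tan(t), so du = (tan(t)**2 + 1) dt.
Rewriting, the integral becomes 4·∫ √u du = 4·(2/3)u^(3/2).
Substituting back, u = tan(t).

8*tan(t)**(3/2)/3 + C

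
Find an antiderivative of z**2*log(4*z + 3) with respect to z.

Use integration by parts with u = log(4*z + 3), dv = z**2 dz.
Then du = 4/(4*z + 3) dz and v = z**3/3.

z**3*log(4*z + 3)/3 - z**3/9 + z**2/8 - 3*z/16 + 9*log(4*z + 3)/64 + C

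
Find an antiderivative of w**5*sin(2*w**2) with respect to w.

Let u = w², du = 2w dw; rewrite as (1/2)∫ u^2·sin(2u) du.
Now integrate by parts 2 times.

-w**4*cos(2*w**2)/4 + w**2*sin(2*w**2)/4 + cos(2*w**2)/8 + C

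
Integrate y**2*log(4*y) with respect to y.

y**3*(log(y) + 2*log(2))/3 - y**3/9 + C

Use integration by parts with u = log(4*y), dv = y**2 dy.
Then du = 1/y dy and v = y**3/3.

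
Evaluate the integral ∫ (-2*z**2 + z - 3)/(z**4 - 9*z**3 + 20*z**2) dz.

Factor the denominator: z**2*(z - 5)*(z - 4).
Partial-fraction decomposition: 31/(16*(z - 4)) - 48/(25*(z - 5)) - 7/(400*z) - 3/(20*z**2).
Integrate each term; A/(z−a) gives A·log|z−a|; A/(z−a)² gives −A/(z−a).

-7*log(z)/400 - 48*log(z - 5)/25 + 31*log(z - 4)/16 + 3/(20*z) + C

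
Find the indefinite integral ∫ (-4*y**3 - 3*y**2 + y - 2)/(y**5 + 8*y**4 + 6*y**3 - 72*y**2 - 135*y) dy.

Factor the denominator: y*(y - 3)*(y + 3)**2*(y + 5).
Partial-fraction decomposition: 209/(80*(y + 5)) - 89/(36*(y + 3)) + 19/(9*(y + 3)**2) - 67/(432*(y - 3)) + 2/(135*y).
Integrate each term; A/(y−a) gives A·log|y−a|; A/(y−a)² gives −A/(y−a).

2*log(y)/135 - 67*log(y - 3)/432 - 89*log(y + 3)/36 + 209*log(y + 5)/80 - 19/(9*y + 27) + C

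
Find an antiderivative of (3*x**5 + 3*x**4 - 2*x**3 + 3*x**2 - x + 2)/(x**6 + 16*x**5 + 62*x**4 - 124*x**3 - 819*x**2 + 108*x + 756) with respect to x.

Factor the denominator: (x - 3)*(x - 1)*(x + 1)*(x + 6)**2*(x + 7).
Partial-fraction decomposition: 5297/(60*(x + 7)) - 8476849/(99225*(x + 6)) + 18892/(315*(x + 6)**2) + 1/(150*(x + 1)) - 1/(196*(x - 1)) + 59/(405*(x - 3)).
Integrate each term; A/(x−a) gives A·log|x−a|; A/(x−a)² gives −A/(x−a).

59*log(x - 3)/405 - log(x - 1)/196 + log(x + 1)/150 - 8476849*log(x + 6)/99225 + 5297*log(x + 7)/60 - 18892/(315*x + 1890) + C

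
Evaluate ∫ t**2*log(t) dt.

t**3*log(t)/3 - t**3/9 + C

Use integration by parts with u = log(t), dv = t**2 dt.
Then du = 1/t dt and v = t**3/3.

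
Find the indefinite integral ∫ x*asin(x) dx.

Use integration by parts with u = arcsin(x), dv = x dx.
Then du = 1/sqrt(-x**2 + 1) dx.

x**2*asin(x)/2 + x*sqrt(-x**2 + 1)/4 - asin(x)/4 + C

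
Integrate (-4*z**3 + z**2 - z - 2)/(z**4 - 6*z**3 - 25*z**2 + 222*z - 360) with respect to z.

-241*log(z - 5)/11 + 123*log(z - 4)/5 - 52*log(z - 3)/9 - 452*log(z + 6)/495 + C

Factor the denominator: (z - 5)*(z - 4)*(z - 3)*(z + 6).
Partial-fraction decomposition: -452/(495*(z + 6)) - 52/(9*(z - 3)) + 123/(5*(z - 4)) - 241/(11*(z - 5)).
Integrate each term: A/(z−a) contributes A·log|z−a|.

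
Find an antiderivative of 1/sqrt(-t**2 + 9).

Substitute t = 3·sin(θ), so dt = 3·cos(θ) dθ and the radical becomes sqrt(-t**2 + 9) = 3·cos(θ) by the Pythagorean identity.
Integrate the resulting trig expression in θ, then back-substitute θ = asin(t/3), sin(θ) = t/3, cos(θ) = sqrt(-t**2 + 9)/3 (absorbing any constant into C).

asin(t/3) + C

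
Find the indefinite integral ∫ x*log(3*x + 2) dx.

x**2*log(3*x + 2)/2 - x**2/4 + x/3 - 2*log(3*x + 2)/9 + C

Use integration by parts with u = log(3*x + 2), dv = x dx.
Then du = 3/(3*x + 2) dx and v = x**2/2.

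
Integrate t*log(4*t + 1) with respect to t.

t**2*log(4*t + 1)/2 - t**2/4 + t/8 - log(4*t + 1)/32 + C

Use integration by parts with u = log(4*t + 1), dv = t dt.
Then du = 4/(4*t + 1) dt and v = t**2/2.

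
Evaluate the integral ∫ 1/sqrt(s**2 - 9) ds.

log(s + sqrt(s**2 - 9)) + C

Substitute s = 3·sec(θ), so ds = 3·sec(θ)*tan(θ) dθ and the radical becomes sqrt(s**2 - 9) = 3·tan(θ) by the Pythagorean identity.
Integrate the resulting trig expression in θ, then back-substitute sec(θ) = s/3, tan(θ) = sqrt(s**2 - 9)/3 (absorbing any constant into C).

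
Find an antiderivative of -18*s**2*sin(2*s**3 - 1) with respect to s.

Let u = 2*s**3 - 1, so du = (6*s**2) ds.
Rewriting, the integral becomes -3·∫ sin(u) du = -3·-cos(u).
Substituting back, u = 2*s**3 - 1.

3*cos(2*s**3 - 1) + C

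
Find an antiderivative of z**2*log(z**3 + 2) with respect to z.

Let u = z**3 + 2, so du = (3*z**2) dz.
The integral becomes (1/3)·∫ log(u) du; integrate by parts with u′=log(u), dv′=du.

z**3*log(z**3 + 2)/3 - z**3/3 + 2*log(z**3 + 2)/3 + C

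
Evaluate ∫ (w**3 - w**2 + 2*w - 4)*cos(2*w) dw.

w**3*sin(2*w)/2 - w**2*sin(2*w)/2 + 3*w**2*cos(2*w)/4 + w*sin(2*w)/4 - w*cos(2*w)/2 - 7*sin(2*w)/4 + cos(2*w)/8 + C

Use integration by parts with u = w**3 - w**2 + 2*w - 4, dv = cos(2*w) dw, so v = sin(2*w)/2.
Apply parts 3 times (tabular method): alternate signs, differentiate u down to 0, integrate dv up.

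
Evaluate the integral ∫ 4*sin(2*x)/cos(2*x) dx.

Let u = cos(2*x), so du = (-2*sin(2*x)) dx.
Rewriting, the integral becomes -2·∫ 1/u du = -2·log(u).
Substituting back, u = cos(2*x).

-2*log(cos(2*x)) + C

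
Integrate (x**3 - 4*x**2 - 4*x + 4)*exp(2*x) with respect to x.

Use integration by parts with u = x**3 - 4*x**2 - 4*x + 4, dv = exp(2*x) dx, so v = exp(2*x)/2.
Apply parts 3 times (tabular method): alternate signs, differentiate u down to 0, integrate dv up.

(4*x**3 - 22*x**2 + 6*x + 13)*exp(2*x)/8 + C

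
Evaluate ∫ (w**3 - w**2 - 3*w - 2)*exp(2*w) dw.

(4*w**3 - 10*w**2 - 2*w - 7)*exp(2*w)/8 + C

Use integration by parts with u = w**3 - w**2 - 3*w - 2, dv = exp(2*w) dw, so v = exp(2*w)/2.
Apply parts 3 times (tabular method): alternate signs, differentiate u down to 0, integrate dv up.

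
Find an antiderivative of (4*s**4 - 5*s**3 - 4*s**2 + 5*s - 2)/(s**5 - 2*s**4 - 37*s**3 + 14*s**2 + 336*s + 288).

Factor the denominator: (s - 6)*(s - 4)*(s + 1)*(s + 3)*(s + 4).
Partial-fraction decomposition: 629/(120*(s + 4)) - 29/(9*(s + 3)) - 1/(105*(s + 1)) - 47/(40*(s - 4)) + 997/(315*(s - 6)).
Integrate each term: A/(s−a) contributes A·log|s−a|.

997*log(s - 6)/315 - 47*log(s - 4)/40 - log(s + 1)/105 - 29*log(s + 3)/9 + 629*log(s + 4)/120 + C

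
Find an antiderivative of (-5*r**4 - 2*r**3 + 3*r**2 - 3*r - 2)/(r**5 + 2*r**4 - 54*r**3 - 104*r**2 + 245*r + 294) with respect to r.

Factor the denominator: (r - 7)*(r - 2)*(r + 1)*(r + 3)*(r + 7).
Partial-fraction decomposition: -11153/(3024*(r + 7)) + 317/(400*(r + 3)) + 1/(288*(r + 1)) + 92/(675*(r - 2)) - 12567/(5600*(r - 7)).
Integrate each term: A/(r−a) contributes A·log|r−a|.

-12567*log(r - 7)/5600 + 92*log(r - 2)/675 + log(r + 1)/288 + 317*log(r + 3)/400 - 11153*log(r + 7)/3024 + C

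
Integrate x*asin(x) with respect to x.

Use integration by parts with u = arcsin(x), dv = x dx.
Then du = 1/sqrt(-x**2 + 1) dx.

x**2*asin(x)/2 + x*sqrt(-x**2 + 1)/4 - asin(x)/4 + C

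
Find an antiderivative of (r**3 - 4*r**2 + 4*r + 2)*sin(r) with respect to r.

Use integration by parts with u = r**3 - 4*r**2 + 4*r + 2, dv = sin(r) dr, so v = -cos(r).
Apply parts 3 times (tabular method): alternate signs, differentiate u down to 0, integrate dv up.

-r**3*cos(r) + 3*r**2*sin(r) + 4*r**2*cos(r) - 8*r*sin(r) + 2*r*cos(r) - 2*sin(r) - 10*cos(r) + C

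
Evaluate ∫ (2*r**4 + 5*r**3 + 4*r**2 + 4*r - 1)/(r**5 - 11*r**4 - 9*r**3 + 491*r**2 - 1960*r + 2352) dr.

1685*log(r - 7)/126 - 3229*log(r - 4)/1089 - 43*log(r - 3)/5 + 1627*log(r + 7)/8470 + 911/(33*r - 132) + C

Factor the denominator: (r - 7)*(r - 4)**2*(r - 3)*(r + 7).
Partial-fraction decomposition: 1627/(8470*(r + 7)) - 43/(5*(r - 3)) - 3229/(1089*(r - 4)) - 911/(33*(r - 4)**2) + 1685/(126*(r - 7)).
Integrate each term; A/(r−a) gives A·log|r−a|; A/(r−a)² gives −A/(r−a).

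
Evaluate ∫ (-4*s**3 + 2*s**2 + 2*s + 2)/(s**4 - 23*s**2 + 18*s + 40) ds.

Factor the denominator: (s - 4)*(s - 2)*(s + 1)*(s + 5).
Partial-fraction decomposition: -271/(126*(s + 5)) + 1/(10*(s + 1)) + 3/(7*(s - 2)) - 107/(45*(s - 4)).
Integrate each term: A/(s−a) contributes A·log|s−a|.

-107*log(s - 4)/45 + 3*log(s - 2)/7 + log(s + 1)/10 - 271*log(s + 5)/126 + C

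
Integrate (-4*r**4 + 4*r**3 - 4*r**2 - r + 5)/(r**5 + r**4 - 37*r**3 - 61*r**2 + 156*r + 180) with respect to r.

Factor the denominator: (r - 6)*(r - 2)*(r + 1)*(r + 3)*(r + 5).
Partial-fraction decomposition: -1545/(308*(r + 5)) + 23/(9*(r + 3)) - 1/(28*(r + 1)) + 3/(28*(r - 2)) - 4465/(2772*(r - 6)).
Integrate each term: A/(r−a) contributes A·log|r−a|.

-4465*log(r - 6)/2772 + 3*log(r - 2)/28 - log(r + 1)/28 + 23*log(r + 3)/9 - 1545*log(r + 5)/308 + C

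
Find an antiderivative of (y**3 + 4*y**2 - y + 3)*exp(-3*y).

(-9*y**3 - 45*y**2 - 21*y - 34)*exp(-3*y)/27 + C

Use integration by parts with u = y**3 + 4*y**2 - y + 3, dv = exp(-3*y) dy, so v = -exp(-3*y)/3.
Apply parts 3 times (tabular method): alternate signs, differentiate u down to 0, integrate dv up.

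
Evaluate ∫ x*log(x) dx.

x**2*log(x)/2 - x**2/4 + C

Use integration by parts with u = log(x), dv = x dx.
Then du = 1/x dx and v = x**2/2.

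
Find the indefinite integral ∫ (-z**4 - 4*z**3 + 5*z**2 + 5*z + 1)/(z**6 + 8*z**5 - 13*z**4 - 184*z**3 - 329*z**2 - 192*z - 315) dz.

Factor the denominator: (z - 5)*(z + 3)**2*(z + 7)*(z**2 + 1).
Partial-fraction decomposition: -(37*z + 3)/(1300*(z**2 + 1)) + 409/(4800*(z + 7)) - 51/(6400*(z + 3)) - 29/(160*(z + 3)**2) - 487/(9984*(z - 5)).
Integrate each term; A/(z−a) gives A·log|z−a|; the (Bz+D)/(z²+p²) term gives a log and an atan.

-487*log(z - 5)/9984 - 51*log(z + 3)/6400 + 409*log(z + 7)/4800 - 37*log(z**2 + 1)/2600 - 3*atan(z)/1300 + 29/(160*z + 480) + C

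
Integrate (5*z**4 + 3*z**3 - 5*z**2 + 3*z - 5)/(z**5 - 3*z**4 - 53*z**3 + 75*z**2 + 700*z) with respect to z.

Factor the denominator: z*(z - 7)*(z - 5)*(z + 4)*(z + 5).
Partial-fraction decomposition: 521/(120*(z + 5)) - 991/(396*(z + 4)) - 677/(180*(z - 5)) + 12805/(1848*(z - 7)) - 1/(140*z).
Integrate each term: A/(z−a) contributes A·log|z−a|.

-log(z)/140 + 12805*log(z - 7)/1848 - 677*log(z - 5)/180 - 991*log(z + 4)/396 + 521*log(z + 5)/120 + C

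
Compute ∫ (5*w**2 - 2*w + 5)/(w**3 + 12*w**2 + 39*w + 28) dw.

2*log(w + 1)/3 - 31*log(w + 4)/3 + 44*log(w + 7)/3 + C

Factor the denominator: (w + 1)*(w + 4)*(w + 7).
Partial-fraction decomposition: 44/(3*(w + 7)) - 31/(3*(w + 4)) + 2/(3*(w + 1)).
Integrate each term: A/(w−a) contributes A·log|w−a|.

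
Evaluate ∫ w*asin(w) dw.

w**2*asin(w)/2 + w*sqrt(-w**2 + 1)/4 - asin(w)/4 + C

Use integration by parts with u = arcsin(w), dv = w dw.
Then du = 1/sqrt(-w**2 + 1) dw.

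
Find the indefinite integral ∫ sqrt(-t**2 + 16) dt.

t*sqrt(-t**2 + 16)/2 + 8*asin(t/4) + C

Substitute t = 4·sin(θ), so dt = 4·cos(θ) dθ and the radical becomes sqrt(-t**2 + 16) = 4·cos(θ) by the Pythagorean identity.
Integrate the resulting trig expression in θ, then back-substitute θ = asin(t/4), sin(θ) = t/4, cos(θ) = sqrt(-t**2 + 16)/4 (absorbing any constant into C).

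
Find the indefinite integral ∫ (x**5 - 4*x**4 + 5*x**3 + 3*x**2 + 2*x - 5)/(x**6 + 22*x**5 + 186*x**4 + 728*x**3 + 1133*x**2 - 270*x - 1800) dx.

log(x - 1)/2520 + 343*log(x + 3)/24 - 2333*log(x + 4)/10 - 1009*log(x + 5)/9 + 13949*log(x + 6)/42 - 3095/(6*x + 30) + C

Factor the denominator: (x - 1)*(x + 3)*(x + 4)*(x + 5)**2*(x + 6).
Partial-fraction decomposition: 13949/(42*(x + 6)) - 1009/(9*(x + 5)) + 3095/(6*(x + 5)**2) - 2333/(10*(x + 4)) + 343/(24*(x + 3)) + 1/(2520*(x - 1)).
Integrate each term; A/(x−a) gives A·log|x−a|; A/(x−a)² gives −A/(x−a).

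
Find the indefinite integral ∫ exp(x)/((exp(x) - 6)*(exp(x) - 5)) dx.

log(exp(x) - 6) - log(exp(x) - 5) + C

Let u = e^x, du = e^x dx.
The integral becomes ∫ du/((u-5)(u-6)); decompose into partial fractions.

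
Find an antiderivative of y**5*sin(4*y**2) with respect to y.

-y**4*cos(4*y**2)/8 + y**2*sin(4*y**2)/16 + cos(4*y**2)/64 + C

Let u = y², du = 2y dy; rewrite as (1/2)∫ u^2·sin(4u) du.
Now integrate by parts 2 times.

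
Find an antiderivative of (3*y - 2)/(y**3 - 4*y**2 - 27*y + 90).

Factor the denominator: (y - 6)*(y - 3)*(y + 5).
Partial-fraction decomposition: -17/(88*(y + 5)) - 7/(24*(y - 3)) + 16/(33*(y - 6)).
Integrate each term: A/(y−a) contributes A·log|y−a|.

16*log(y - 6)/33 - 7*log(y - 3)/24 - 17*log(y + 5)/88 + C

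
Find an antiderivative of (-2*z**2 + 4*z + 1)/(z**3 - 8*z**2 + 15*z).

Factor the denominator: z*(z - 5)*(z - 3).
Partial-fraction decomposition: 5/(6*(z - 3)) - 29/(10*(z - 5)) + 1/(15*z).
Integrate each term: A/(z−a) contributes A·log|z−a|.

log(z)/15 - 29*log(z - 5)/10 + 5*log(z - 3)/6 + C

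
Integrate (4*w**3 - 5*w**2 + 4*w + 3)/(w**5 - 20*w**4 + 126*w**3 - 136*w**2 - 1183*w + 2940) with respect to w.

Factor the denominator: (w - 7)**2*(w - 5)*(w - 4)*(w + 3).
Partial-fraction decomposition: -81/(2800*(w + 3)) - 65/(21*(w - 4)) + 199/(16*(w - 5)) - 1397/(150*(w - 7)) + 193/(10*(w - 7)**2).
Integrate each term; A/(w−a) gives A·log|w−a|; A/(w−a)² gives −A/(w−a).

-1397*log(w - 7)/150 + 199*log(w - 5)/16 - 65*log(w - 4)/21 - 81*log(w + 3)/2800 - 193/(10*w - 70) + C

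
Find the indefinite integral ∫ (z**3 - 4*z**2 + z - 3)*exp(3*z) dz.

Use integration by parts with u = z**3 - 4*z**2 + z - 3, dv = exp(3*z) dz, so v = exp(3*z)/3.
Apply parts 3 times (tabular method): alternate signs, differentiate u down to 0, integrate dv up.

(9*z**3 - 45*z**2 + 39*z - 40)*exp(3*z)/27 + C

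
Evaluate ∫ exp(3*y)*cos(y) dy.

Let I denote the integral. Integrate by parts with u = cos(y), dv = exp(3*y) dy, so v = exp(3*y)/3: I = exp(3*y)*cos(y)/3 + (1/3)·∫ exp(3*y)*sin(y) dy.
Apply parts again with u = sin(y), dv = exp(3*y) dy: ∫ exp(3*y)*sin(y) dy = exp(3*y)*sin(y)/3 − (1/3)·I. Substituting back brings back I: I = exp(3*y)*sin(y)/9 + exp(3*y)*cos(y)/3 − (1/9)·I.
Solving for I: (1 + 1/9)·I equals the remaining terms, so I = (9/10)·(exp(3*y)*sin(y)/9 + exp(3*y)*cos(y)/3).

exp(3*y)*sin(y)/10 + 3*exp(3*y)*cos(y)/10 + C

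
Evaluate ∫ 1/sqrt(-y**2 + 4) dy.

Substitute y = 2·sin(θ), so dy = 2·cos(θ) dθ and the radical becomes sqrt(-y**2 + 4) = 2·cos(θ) by the Pythagorean identity.
Integrate the resulting trig expression in θ, then back-substitute θ = asin(y/2), sin(θ) = y/2, cos(θ) = sqrt(-y**2 + 4)/2 (absorbing any constant into C).

asin(y/2) + C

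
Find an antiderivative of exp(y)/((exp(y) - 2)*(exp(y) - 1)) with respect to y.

Let u = e^y, du = e^y dy.
The integral becomes ∫ du/((u-1)(u-2)); decompose into partial fractions.

log(exp(y) - 2) - log(exp(y) - 1) + C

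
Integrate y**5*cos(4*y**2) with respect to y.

Let u = y², du = 2y dy; rewrite as (1/2)∫ u^2·cos(4u) du.
Now integrate by parts 2 times.

y**4*sin(4*y**2)/8 + y**2*cos(4*y**2)/16 - sin(4*y**2)/64 + C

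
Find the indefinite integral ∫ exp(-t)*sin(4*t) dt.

Let I denote the integral. Integrate by parts with u = sin(4*t), dv = exp(-t) dt, so v = -exp(-t): I = -exp(-t)*sin(4*t) + 4·∫ exp(-t)*cos(4*t) dt.
Apply parts again with u = cos(4*t), dv = exp(-t) dt: ∫ exp(-t)*cos(4*t) dt = -exp(-t)*cos(4*t) − 4·I. Substituting back brings back I: I = -exp(-t)*sin(4*t) - 4*exp(-t)*cos(4*t) − 16·I.
Solving for I: (1 + 16)·I equals the remaining terms, so I = (1/17)·(-exp(-t)*sin(4*t) - 4*exp(-t)*cos(4*t)).

-exp(-t)*sin(4*t)/17 - 4*exp(-t)*cos(4*t)/17 + C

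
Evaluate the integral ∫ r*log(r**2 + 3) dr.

Let u = r**2 + 3, so du = (2*r) dr.
The integral becomes (1/2)·∫ log(u) du; integrate by parts with u′=log(u), dv′=du.

r**2*log(r**2 + 3)/2 - r**2/2 + 3*log(r**2 + 3)/2 + C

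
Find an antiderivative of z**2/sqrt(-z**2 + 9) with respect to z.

-z*sqrt(-z**2 + 9)/2 + 9*asin(z/3)/2 + C

Substitute z = 3·sin(θ), so dz = 3·cos(θ) dθ and the radical becomes sqrt(-z**2 + 9) = 3·cos(θ) by the Pythagorean identity.
Integrate the resulting trig expression in θ, then back-substitute θ = asin(z/3), sin(θ) = z/3, cos(θ) = sqrt(-z**2 + 9)/3 (absorbing any constant into C).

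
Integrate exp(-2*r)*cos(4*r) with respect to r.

exp(-2*r)*sin(4*r)/5 - exp(-2*r)*cos(4*r)/10 + C

Let I denote the integral. Integrate by parts with u = cos(4*r), dv = exp(-2*r) dr, so v = -exp(-2*r)/2: I = -exp(-2*r)*cos(4*r)/2 − 2·∫ exp(-2*r)*sin(4*r) dr.
Apply parts again with u = sin(4*r), dv = exp(-2*r) dr: ∫ exp(-2*r)*sin(4*r) dr = -exp(-2*r)*sin(4*r)/2 + 2·I. Substituting back brings back I: I = exp(-2*r)*sin(4*r) - exp(-2*r)*cos(4*r)/2 − 4·I.
Solving for I: (1 + 4)·I equals the remaining terms, so I = (1/5)·(exp(-2*r)*sin(4*r) - exp(-2*r)*cos(4*r)/2).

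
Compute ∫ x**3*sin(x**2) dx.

Let u = x², du = 2x dx; rewrite as (1/2)∫ u^1·sin(1u) du.
Now integrate by parts 1 time.

-x**2*cos(x**2)/2 + sin(x**2)/2 + C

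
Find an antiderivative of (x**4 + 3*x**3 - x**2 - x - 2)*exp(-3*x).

Use integration by parts with u = x**4 + 3*x**3 - x**2 - x - 2, dv = exp(-3*x) dx, so v = -exp(-3*x)/3.
Apply parts 4 times (tabular method): alternate signs, differentiate u down to 0, integrate dv up.

(-27*x**4 - 117*x**3 - 90*x**2 - 33*x + 43)*exp(-3*x)/81 + C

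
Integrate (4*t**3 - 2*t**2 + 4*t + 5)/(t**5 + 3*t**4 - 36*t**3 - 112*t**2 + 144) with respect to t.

821*log(t - 6)/3840 - 11*log(t - 1)/315 + 1225*log(t + 2)/2304 - 955*log(t + 6)/1344 + 43/(96*t + 192) + C

Factor the denominator: (t - 6)*(t - 1)*(t + 2)**2*(t + 6).
Partial-fraction decomposition: -955/(1344*(t + 6)) + 1225/(2304*(t + 2)) - 43/(96*(t + 2)**2) - 11/(315*(t - 1)) + 821/(3840*(t - 6)).
Integrate each term; A/(t−a) gives A·log|t−a|; A/(t−a)² gives −A/(t−a).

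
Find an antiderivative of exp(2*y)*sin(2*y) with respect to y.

exp(2*y)*sin(2*y)/4 - exp(2*y)*cos(2*y)/4 + C

Let I denote the integral. Integrate by parts with u = sin(2*y), dv = exp(2*y) dy, so v = exp(2*y)/2: I = exp(2*y)*sin(2*y)/2 − ∫ exp(2*y)*cos(2*y) dy.
Apply parts again with u = cos(2*y), dv = exp(2*y) dy: ∫ exp(2*y)*cos(2*y) dy = exp(2*y)*cos(2*y)/2 + I. Substituting back brings back I: I = exp(2*y)*sin(2*y)/2 - exp(2*y)*cos(2*y)/2 − I.
Solving for I: (1 + 1)·I equals the remaining terms, so I = (1/2)·(exp(2*y)*sin(2*y)/2 - exp(2*y)*cos(2*y)/2).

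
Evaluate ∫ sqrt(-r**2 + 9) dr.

r*sqrt(-r**2 + 9)/2 + 9*asin(r/3)/2 + C

Substitute r = 3·sin(θ), so dr = 3·cos(θ) dθ and the radical becomes sqrt(-r**2 + 9) = 3·cos(θ) by the Pythagorean identity.
Integrate the resulting trig expression in θ, then back-substitute θ = asin(r/3), sin(θ) = r/3, cos(θ) = sqrt(-r**2 + 9)/3 (absorbing any constant into C).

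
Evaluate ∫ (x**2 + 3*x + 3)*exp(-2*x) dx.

(-x**2 - 4*x - 5)*exp(-2*x)/2 + C

Use integration by parts with u = x**2 + 3*x + 3, dv = exp(-2*x) dx, so v = -exp(-2*x)/2.
Apply parts 2 times (tabular method): alternate signs, differentiate u down to 0, integrate dv up.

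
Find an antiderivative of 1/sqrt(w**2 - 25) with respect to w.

log(w + sqrt(w**2 - 25)) + C

Substitute w = 5·sec(θ), so dw = 5·sec(θ)*tan(θ) dθ and the radical becomes sqrt(w**2 - 25) = 5·tan(θ) by the Pythagorean identity.
Integrate the resulting trig expression in θ, then back-substitute sec(θ) = w/5, tan(θ) = sqrt(w**2 - 25)/5 (absorbing any constant into C).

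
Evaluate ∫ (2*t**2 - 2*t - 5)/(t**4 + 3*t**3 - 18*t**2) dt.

17*log(t)/108 + 7*log(t - 3)/81 - 79*log(t + 6)/324 - 5/(18*t) + C

Factor the denominator: t**2*(t - 3)*(t + 6).
Partial-fraction decomposition: -79/(324*(t + 6)) + 7/(81*(t - 3)) + 17/(108*t) + 5/(18*t**2).
Integrate each term; A/(t−a) gives A·log|t−a|; A/(t−a)² gives −A/(t−a).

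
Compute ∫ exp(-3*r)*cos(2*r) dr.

Let I denote the integral. Integrate by parts with u = cos(2*r), dv = exp(-3*r) dr, so v = -exp(-3*r)/3: I = -exp(-3*r)*cos(2*r)/3 − (2/3)·∫ exp(-3*r)*sin(2*r) dr.
Apply parts again with u = sin(2*r), dv = exp(-3*r) dr: ∫ exp(-3*r)*sin(2*r) dr = -exp(-3*r)*sin(2*r)/3 + (2/3)·I. Substituting back brings back I: I = 2*exp(-3*r)*sin(2*r)/9 - exp(-3*r)*cos(2*r)/3 − (4/9)·I.
Solving for I: (1 + 4/9)·I equals the remaining terms, so I = (9/13)·(2*exp(-3*r)*sin(2*r)/9 - exp(-3*r)*cos(2*r)/3).

2*exp(-3*r)*sin(2*r)/13 - 3*exp(-3*r)*cos(2*r)/13 + C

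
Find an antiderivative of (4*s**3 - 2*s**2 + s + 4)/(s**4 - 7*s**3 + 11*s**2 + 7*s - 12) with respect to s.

232*log(s - 4)/15 - 97*log(s - 3)/8 + 7*log(s - 1)/12 + 3*log(s + 1)/40 + C

Factor the denominator: (s - 4)*(s - 3)*(s - 1)*(s + 1).
Partial-fraction decomposition: 3/(40*(s + 1)) + 7/(12*(s - 1)) - 97/(8*(s - 3)) + 232/(15*(s - 4)).
Integrate each term: A/(s−a) contributes A·log|s−a|.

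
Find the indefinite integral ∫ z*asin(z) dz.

z**2*asin(z)/2 + z*sqrt(-z**2 + 1)/4 - asin(z)/4 + C

Use integration by parts with u = arcsin(z), dv = z dz.
Then du = 1/sqrt(-z**2 + 1) dz.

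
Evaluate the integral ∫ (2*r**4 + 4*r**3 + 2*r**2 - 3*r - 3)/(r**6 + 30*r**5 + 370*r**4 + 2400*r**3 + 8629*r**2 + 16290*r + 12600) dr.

Factor the denominator: (r + 3)*(r + 4)*(r + 5)**2*(r + 6)*(r + 7).
Partial-fraction decomposition: -591/(8*(r + 7)) + 605/(2*(r + 6)) - 723/(4*(r + 5)) + 203/(r + 5)**2 - 99/(2*(r + 4)) + 13/(8*(r + 3)).
Integrate each term; A/(r−a) gives A·log|r−a|; A/(r−a)² gives −A/(r−a).

13*log(r + 3)/8 - 99*log(r + 4)/2 - 723*log(r + 5)/4 + 605*log(r + 6)/2 - 591*log(r + 7)/8 - 203/(r + 5) + C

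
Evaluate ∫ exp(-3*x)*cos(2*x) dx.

2*exp(-3*x)*sin(2*x)/13 - 3*exp(-3*x)*cos(2*x)/13 + C

Let I denote the integral. Integrate by parts with u = cos(2*x), dv = exp(-3*x) dx, so v = -exp(-3*x)/3: I = -exp(-3*x)*cos(2*x)/3 − (2/3)·∫ exp(-3*x)*sin(2*x) dx.
Apply parts again with u = sin(2*x), dv = exp(-3*x) dx: ∫ exp(-3*x)*sin(2*x) dx = -exp(-3*x)*sin(2*x)/3 + (2/3)·I. Substituting back brings back I: I = 2*exp(-3*x)*sin(2*x)/9 - exp(-3*x)*cos(2*x)/3 − (4/9)·I.
Solving for I: (1 + 4/9)·I equals the remaining terms, so I = (9/13)·(2*exp(-3*x)*sin(2*x)/9 - exp(-3*x)*cos(2*x)/3).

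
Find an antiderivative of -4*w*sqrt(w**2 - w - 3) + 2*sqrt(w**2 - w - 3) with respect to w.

-4*(w**2 - w - 3)**(3/2)/3 + C

Let u = w**2 - w - 3, so du = (2*w - 1) dw.
Rewriting, the integral becomes -2·∫ √u du = -2·(2/3)u^(3/2).
Substituting back, u = w**2 - w - 3.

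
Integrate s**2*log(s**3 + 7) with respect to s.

s**3*log(s**3 + 7)/3 - s**3/3 + 7*log(s**3 + 7)/3 + C

Let u = s**3 + 7, so du = (3*s**2) ds.
The integral becomes (1/3)·∫ log(u) du; integrate by parts with u′=log(u), dv′=du.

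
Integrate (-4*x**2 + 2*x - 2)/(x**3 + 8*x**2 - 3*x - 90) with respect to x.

Factor the denominator: (x - 3)*(x + 5)*(x + 6).
Partial-fraction decomposition: -158/(9*(x + 6)) + 14/(x + 5) - 4/(9*(x - 3)).
Integrate each term: A/(x−a) contributes A·log|x−a|.

-4*log(x - 3)/9 + 14*log(x + 5) - 158*log(x + 6)/9 + C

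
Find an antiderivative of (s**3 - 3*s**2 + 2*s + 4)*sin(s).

-s**3*cos(s) + 3*s**2*sin(s) + 3*s**2*cos(s) - 6*s*sin(s) + 4*s*cos(s) - 4*sin(s) - 10*cos(s) + C

Use integration by parts with u = s**3 - 3*s**2 + 2*s + 4, dv = sin(s) ds, so v = -cos(s).
Apply parts 3 times (tabular method): alternate signs, differentiate u down to 0, integrate dv up.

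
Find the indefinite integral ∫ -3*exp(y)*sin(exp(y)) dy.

3*cos(exp(y)) + C

Let u = exp(y), so du = (exp(y)) dy.
Rewriting, the integral becomes -3·∫ sin(u) du = -3·-cos(u).
Substituting back, u = exp(y).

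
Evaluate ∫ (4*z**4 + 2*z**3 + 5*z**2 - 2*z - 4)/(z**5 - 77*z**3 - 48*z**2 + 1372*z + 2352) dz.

10517*log(z - 7)/1386 - 289*log(z - 6)/52 + 17*log(z + 2)/180 - 49*log(z + 4)/33 + 9173*log(z + 7)/2730 + C

Factor the denominator: (z - 7)*(z - 6)*(z + 2)*(z + 4)*(z + 7).
Partial-fraction decomposition: 9173/(2730*(z + 7)) - 49/(33*(z + 4)) + 17/(180*(z + 2)) - 289/(52*(z - 6)) + 10517/(1386*(z - 7)).
Integrate each term: A/(z−a) contributes A·log|z−a|.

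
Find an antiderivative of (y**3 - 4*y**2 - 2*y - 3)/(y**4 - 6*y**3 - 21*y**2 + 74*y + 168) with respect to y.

13*log(y - 7)/27 + 11*log(y - 4)/126 - 23*log(y + 2)/54 + 6*log(y + 3)/7 + C

Factor the denominator: (y - 7)*(y - 4)*(y + 2)*(y + 3).
Partial-fraction decomposition: 6/(7*(y + 3)) - 23/(54*(y + 2)) + 11/(126*(y - 4)) + 13/(27*(y - 7)).
Integrate each term: A/(y−a) contributes A·log|y−a|.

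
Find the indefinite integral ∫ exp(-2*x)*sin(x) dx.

-2*exp(-2*x)*sin(x)/5 - exp(-2*x)*cos(x)/5 + C

Let I denote the integral. Integrate by parts with u = sin(x), dv = exp(-2*x) dx, so v = -exp(-2*x)/2: I = -exp(-2*x)*sin(x)/2 + (1/2)·∫ exp(-2*x)*cos(x) dx.
Apply parts again with u = cos(x), dv = exp(-2*x) dx: ∫ exp(-2*x)*cos(x) dx = -exp(-2*x)*cos(x)/2 − (1/2)·I. Substituting back brings back I: I = -exp(-2*x)*sin(x)/2 - exp(-2*x)*cos(x)/4 − (1/4)·I.
Solving for I: (1 + 1/4)·I equals the remaining terms, so I = (4/5)·(-exp(-2*x)*sin(x)/2 - exp(-2*x)*cos(x)/4).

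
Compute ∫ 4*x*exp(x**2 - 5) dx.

Let u = x**2 - 5, so du = (2*x) dx.
Rewriting, the integral becomes 2·∫ e^u du = 2·e^u.
Substituting back, u = x**2 - 5.

2*exp(x**2 - 5) + C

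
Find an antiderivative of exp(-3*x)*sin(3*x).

Let I denote the integral. Integrate by parts with u = sin(3*x), dv = exp(-3*x) dx, so v = -exp(-3*x)/3: I = -exp(-3*x)*sin(3*x)/3 + ∫ exp(-3*x)*cos(3*x) dx.
Apply parts again with u = cos(3*x), dv = exp(-3*x) dx: ∫ exp(-3*x)*cos(3*x) dx = -exp(-3*x)*cos(3*x)/3 − I. Substituting back brings back I: I = -exp(-3*x)*sin(3*x)/3 - exp(-3*x)*cos(3*x)/3 − I.
Solving for I: (1 + 1)·I equals the remaining terms, so I = (1/2)·(-exp(-3*x)*sin(3*x)/3 - exp(-3*x)*cos(3*x)/3).

-exp(-3*x)*sin(3*x)/6 - exp(-3*x)*cos(3*x)/6 + C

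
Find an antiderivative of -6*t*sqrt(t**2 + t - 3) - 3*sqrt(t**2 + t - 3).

Let u = t**2 + t - 3, so du = (2*t + 1) dt.
Rewriting, the integral becomes -3·∫ √u du = -3·(2/3)u^(3/2).
Substituting back, u = t**2 + t - 3.

-2*(t**2 + t - 3)**(3/2) + C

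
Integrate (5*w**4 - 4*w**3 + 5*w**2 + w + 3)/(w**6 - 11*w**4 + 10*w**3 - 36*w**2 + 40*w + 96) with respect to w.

Factor the denominator: (w - 3)*(w - 2)*(w + 1)*(w + 4)*(w**2 + 4).
Partial-fraction decomposition: (107*w + 698)/(1040*(w**2 + 4)) - 323/(504*(w + 4)) + 4/(45*(w + 1)) - 73/(144*(w - 2)) + 87/(91*(w - 3)).
Integrate each term; A/(w−a) gives A·log|w−a|; the (Bw+D)/(w²+p²) term gives a log and an atan.

87*log(w - 3)/91 - 73*log(w - 2)/144 + 4*log(w + 1)/45 - 323*log(w + 4)/504 + 107*log(w**2 + 4)/2080 + 349*atan(w/2)/1040 + C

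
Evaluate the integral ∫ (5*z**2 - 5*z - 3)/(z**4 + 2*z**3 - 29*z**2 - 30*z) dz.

log(z)/10 + 97*log(z - 5)/330 + 7*log(z + 1)/30 - 69*log(z + 6)/110 + C

Factor the denominator: z*(z - 5)*(z + 1)*(z + 6).
Partial-fraction decomposition: -69/(110*(z + 6)) + 7/(30*(z + 1)) + 97/(330*(z - 5)) + 1/(10*z).
Integrate each term: A/(z−a) contributes A·log|z−a|.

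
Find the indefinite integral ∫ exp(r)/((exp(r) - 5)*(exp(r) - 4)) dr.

Let u = e^r, du = e^r dr.
The integral becomes ∫ du/((u-5)(u-4)); decompose into partial fractions.

log(exp(r) - 5) - log(exp(r) - 4) + C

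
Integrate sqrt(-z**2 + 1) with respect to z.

z*sqrt(-z**2 + 1)/2 + asin(z)/2 + C

Substitute z = sin(θ), so dz = cos(θ) dθ and the radical becomes sqrt(-z**2 + 1) = cos(θ) by the Pythagorean identity.
Integrate the resulting trig expression in θ, then back-substitute θ = asin(z), sin(θ) = z, cos(θ) = sqrt(-z**2 + 1) (absorbing any constant into C).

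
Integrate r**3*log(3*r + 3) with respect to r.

r**4*log(3*r + 3)/4 - r**4/16 + r**3/12 - r**2/8 + r/4 - log(r + 1)/4 + C

Use integration by parts with u = log(3*r + 3), dv = r**3 dr.
Then du = 3/(3*r + 3) dr and v = r**4/4.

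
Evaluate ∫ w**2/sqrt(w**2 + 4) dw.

w*sqrt(w**2 + 4)/2 - 2*log(w + sqrt(w**2 + 4)) + C

Substitute w = 2·tan(θ), so dw = 2·sec(θ)^2 dθ and the radical becomes sqrt(w**2 + 4) = 2·sec(θ) by the Pythagorean identity.
Integrate the resulting trig expression in θ, then back-substitute tan(θ) = w/2, sec(θ) = sqrt(w**2 + 4)/2 (absorbing any constant into C).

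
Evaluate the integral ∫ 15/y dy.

15*log(y) + C

Let u = y**3, so du = (3*y**2) dy.
Rewriting, the integral becomes 5·∫ 1/u du = 5·log(u).
Substituting back, u = y**3.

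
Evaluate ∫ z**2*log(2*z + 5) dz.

z**3*log(2*z + 5)/3 - z**3/9 + 5*z**2/12 - 25*z/12 + 125*log(2*z + 5)/24 + C

Use integration by parts with u = log(2*z + 5), dv = z**2 dz.
Then du = 2/(2*z + 5) dz and v = z**3/3.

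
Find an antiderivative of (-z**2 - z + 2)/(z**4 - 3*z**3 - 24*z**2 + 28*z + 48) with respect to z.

-log(z - 6)/7 + 2*log(z + 1)/63 + log(z**2 + 2*z - 8)/18 + C

Factor the denominator: (z - 6)*(z - 2)*(z + 1)*(z + 4).
Partial-fraction decomposition: 1/(18*(z + 4)) + 2/(63*(z + 1)) + 1/(18*(z - 2)) - 1/(7*(z - 6)).
Integrate each term: A/(z−a) contributes A·log|z−a|.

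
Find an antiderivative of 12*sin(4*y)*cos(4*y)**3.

-3*cos(4*y)**4/4 + C

Let u = cos(4*y), so du = (-4*sin(4*y)) dy.
Rewriting, the integral becomes -3·∫ u^3 du = -3·u^4/4.
Substituting back, u = cos(4*y).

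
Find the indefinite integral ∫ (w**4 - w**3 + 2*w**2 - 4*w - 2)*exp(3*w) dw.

(27*w**4 - 63*w**3 + 117*w**2 - 186*w + 8)*exp(3*w)/81 + C

Use integration by parts with u = w**4 - w**3 + 2*w**2 - 4*w - 2, dv = exp(3*w) dw, so v = exp(3*w)/3.
Apply parts 4 times (tabular method): alternate signs, differentiate u down to 0, integrate dv up.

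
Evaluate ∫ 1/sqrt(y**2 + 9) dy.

Substitute y = 3·tan(θ), so dy = 3·sec(θ)^2 dθ and the radical becomes sqrt(y**2 + 9) = 3·sec(θ) by the Pythagorean identity.
Integrate the resulting trig expression in θ, then back-substitute tan(θ) = y/3, sec(θ) = sqrt(y**2 + 9)/3 (absorbing any constant into C).

log(y + sqrt(y**2 + 9)) + C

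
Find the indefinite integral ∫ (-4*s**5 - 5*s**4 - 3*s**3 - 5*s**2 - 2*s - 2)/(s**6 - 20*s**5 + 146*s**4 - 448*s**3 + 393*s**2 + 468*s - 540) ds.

3547246*log(s - 6)/11025 - 5379*log(s - 5)/16 + 1511*log(s - 3)/144 - 21*log(s - 1)/400 + log(s + 1)/784 + 38426/(105*s - 630) + C

Factor the denominator: (s - 6)**2*(s - 5)*(s - 3)*(s - 1)*(s + 1).
Partial-fraction decomposition: 1/(784*(s + 1)) - 21/(400*(s - 1)) + 1511/(144*(s - 3)) - 5379/(16*(s - 5)) + 3547246/(11025*(s - 6)) - 38426/(105*(s - 6)**2).
Integrate each term; A/(s−a) gives A·log|s−a|; A/(s−a)² gives −A/(s−a).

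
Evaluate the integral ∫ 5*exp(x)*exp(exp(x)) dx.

5*exp(exp(x)) + C

Let u = exp(x), so du = (exp(x)) dx.
Rewriting, the integral becomes 5·∫ e^u du = 5·e^u.
Substituting back, u = exp(x).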